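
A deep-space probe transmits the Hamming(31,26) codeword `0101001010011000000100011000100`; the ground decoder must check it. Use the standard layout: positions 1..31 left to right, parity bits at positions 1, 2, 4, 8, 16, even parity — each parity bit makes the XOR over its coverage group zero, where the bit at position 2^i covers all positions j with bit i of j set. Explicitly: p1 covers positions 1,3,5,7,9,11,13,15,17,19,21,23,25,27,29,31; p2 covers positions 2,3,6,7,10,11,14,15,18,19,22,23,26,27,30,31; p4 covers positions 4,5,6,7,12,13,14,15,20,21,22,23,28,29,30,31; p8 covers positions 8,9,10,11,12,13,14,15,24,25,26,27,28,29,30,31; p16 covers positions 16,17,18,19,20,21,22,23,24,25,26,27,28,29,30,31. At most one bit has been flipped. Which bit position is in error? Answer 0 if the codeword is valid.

1

s1: b1⊕b3⊕b5⊕b7⊕b9⊕b11⊕b13⊕b15⊕b17⊕b19⊕b21⊕b23⊕b25⊕b27⊕b29⊕b31 = 0⊕0⊕0⊕1⊕1⊕0⊕1⊕0⊕0⊕0⊕0⊕0⊕1⊕0⊕1⊕0 = 1
s2: b2⊕b3⊕b6⊕b7⊕b10⊕b11⊕b14⊕b15⊕b18⊕b19⊕b22⊕b23⊕b26⊕b27⊕b30⊕b31 = 1⊕0⊕0⊕1⊕0⊕0⊕0⊕0⊕0⊕0⊕0⊕0⊕0⊕0⊕0⊕0 = 0
s4: b4⊕b5⊕b6⊕b7⊕b12⊕b13⊕b14⊕b15⊕b20⊕b21⊕b22⊕b23⊕b28⊕b29⊕b30⊕b31 = 1⊕0⊕0⊕1⊕1⊕1⊕0⊕0⊕1⊕0⊕0⊕0⊕0⊕1⊕0⊕0 = 0
s8: b8⊕b9⊕b10⊕b11⊕b12⊕b13⊕b14⊕b15⊕b24⊕b25⊕b26⊕b27⊕b28⊕b29⊕b30⊕b31 = 0⊕1⊕0⊕0⊕1⊕1⊕0⊕0⊕1⊕1⊕0⊕0⊕0⊕1⊕0⊕0 = 0
s16: b16⊕b17⊕b18⊕b19⊕b20⊕b21⊕b22⊕b23⊕b24⊕b25⊕b26⊕b27⊕b28⊕b29⊕b30⊕b31 = 0⊕0⊕0⊕0⊕1⊕0⊕0⊕0⊕1⊕1⊕0⊕0⊕0⊕1⊕0⊕0 = 0
Syndrome (s16...s1) = 00001 → position 1.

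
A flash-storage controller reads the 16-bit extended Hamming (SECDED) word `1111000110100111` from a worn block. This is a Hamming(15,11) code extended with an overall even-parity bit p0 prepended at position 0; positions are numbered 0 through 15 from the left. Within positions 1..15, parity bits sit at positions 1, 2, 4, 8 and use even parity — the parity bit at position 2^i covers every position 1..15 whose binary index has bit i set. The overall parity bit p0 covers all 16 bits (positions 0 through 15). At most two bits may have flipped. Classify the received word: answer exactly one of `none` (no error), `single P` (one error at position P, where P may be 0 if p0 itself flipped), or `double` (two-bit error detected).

double

s1: b1⊕b3⊕b5⊕b7⊕b9⊕b11⊕b13⊕b15 = 1⊕1⊕0⊕1⊕0⊕0⊕1⊕1 = 1
s2: b2⊕b3⊕b6⊕b7⊕b10⊕b11⊕b14⊕b15 = 1⊕1⊕0⊕1⊕1⊕0⊕1⊕1 = 0
s4: b4⊕b5⊕b6⊕b7⊕b12⊕b13⊕b14⊕b15 = 0⊕0⊕0⊕1⊕0⊕1⊕1⊕1 = 0
s8: b8⊕b9⊕b10⊕b11⊕b12⊕b13⊕b14⊕b15 = 1⊕0⊕1⊕0⊕0⊕1⊕1⊕1 = 1
Syndrome (s8...s1) = 1001 → position 9.
Overall parity (XOR of all 16 bits, including p0): 1⊕1⊕1⊕1⊕0⊕0⊕0⊕1⊕1⊕0⊕1⊕0⊕0⊕1⊕1⊕1 = 0
Overall=0, syndrome position=9 → double-bit error detected (uncorrectable).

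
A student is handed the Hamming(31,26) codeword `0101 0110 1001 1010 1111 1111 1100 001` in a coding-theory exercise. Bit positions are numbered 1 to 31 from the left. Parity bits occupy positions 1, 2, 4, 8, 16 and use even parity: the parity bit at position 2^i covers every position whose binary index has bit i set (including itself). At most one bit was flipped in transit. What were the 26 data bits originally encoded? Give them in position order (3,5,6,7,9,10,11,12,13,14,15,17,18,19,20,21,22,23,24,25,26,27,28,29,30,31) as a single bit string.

s1: b1⊕b3⊕b5⊕b7⊕b9⊕b11⊕b13⊕b15⊕b17⊕b19⊕b21⊕b23⊕b25⊕b27⊕b29⊕b31 = 0⊕0⊕0⊕1⊕1⊕0⊕1⊕1⊕1⊕1⊕1⊕1⊕1⊕0⊕0⊕1 = 0
s2: b2⊕b3⊕b6⊕b7⊕b10⊕b11⊕b14⊕b15⊕b18⊕b19⊕b22⊕b23⊕b26⊕b27⊕b30⊕b31 = 1⊕0⊕1⊕1⊕0⊕0⊕0⊕1⊕1⊕1⊕1⊕1⊕1⊕0⊕0⊕1 = 0
s4: b4⊕b5⊕b6⊕b7⊕b12⊕b13⊕b14⊕b15⊕b20⊕b21⊕b22⊕b23⊕b28⊕b29⊕b30⊕b31 = 1⊕0⊕1⊕1⊕1⊕1⊕0⊕1⊕1⊕1⊕1⊕1⊕0⊕0⊕0⊕1 = 1
s8: b8⊕b9⊕b10⊕b11⊕b12⊕b13⊕b14⊕b15⊕b24⊕b25⊕b26⊕b27⊕b28⊕b29⊕b30⊕b31 = 0⊕1⊕0⊕0⊕1⊕1⊕0⊕1⊕1⊕1⊕1⊕0⊕0⊕0⊕0⊕1 = 0
s16: b16⊕b17⊕b18⊕b19⊕b20⊕b21⊕b22⊕b23⊕b24⊕b25⊕b26⊕b27⊕b28⊕b29⊕b30⊕b31 = 0⊕1⊕1⊕1⊕1⊕1⊕1⊕1⊕1⊕1⊕1⊕0⊕0⊕0⊕0⊕1 = 1
Syndrome (s16...s1) = 10100 → position 20.
Flip bit 20: corrected codeword = 0101011010011010111011111100001
Data bits at positions 3,5,6,7,9,10,11,12,13,14,15,17,18,19,20,21,22,23,24,25,26,27,28,29,30,31: 00111001101111011111100001

00111001101111011111100001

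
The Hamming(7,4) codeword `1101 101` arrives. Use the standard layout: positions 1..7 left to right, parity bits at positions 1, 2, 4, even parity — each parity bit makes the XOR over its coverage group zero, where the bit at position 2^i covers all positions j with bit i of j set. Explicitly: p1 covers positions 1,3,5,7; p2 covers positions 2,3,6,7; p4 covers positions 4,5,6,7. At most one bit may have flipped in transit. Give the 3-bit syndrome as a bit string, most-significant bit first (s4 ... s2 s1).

101

s1: b1⊕b3⊕b5⊕b7 = 1⊕0⊕1⊕1 = 1
s2: b2⊕b3⊕b6⊕b7 = 1⊕0⊕0⊕1 = 0
s4: b4⊕b5⊕b6⊕b7 = 1⊕1⊕0⊕1 = 1
Syndrome (s4...s1) = 101 → position 5.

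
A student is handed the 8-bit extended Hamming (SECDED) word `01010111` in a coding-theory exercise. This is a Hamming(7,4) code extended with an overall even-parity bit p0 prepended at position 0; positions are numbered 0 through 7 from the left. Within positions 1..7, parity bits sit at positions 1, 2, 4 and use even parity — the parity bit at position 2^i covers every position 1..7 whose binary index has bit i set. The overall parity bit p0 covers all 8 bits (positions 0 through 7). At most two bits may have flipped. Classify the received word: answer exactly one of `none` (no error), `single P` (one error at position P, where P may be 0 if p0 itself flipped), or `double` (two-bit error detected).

single 6

s1: b1⊕b3⊕b5⊕b7 = 1⊕1⊕1⊕1 = 0
s2: b2⊕b3⊕b6⊕b7 = 0⊕1⊕1⊕1 = 1
s4: b4⊕b5⊕b6⊕b7 = 0⊕1⊕1⊕1 = 1
Syndrome (s4...s1) = 110 → position 6.
Overall parity (XOR of all 8 bits, including p0): 0⊕1⊕0⊕1⊕0⊕1⊕1⊕1 = 1
Overall=1, syndrome position=6 → single-bit error at position 6.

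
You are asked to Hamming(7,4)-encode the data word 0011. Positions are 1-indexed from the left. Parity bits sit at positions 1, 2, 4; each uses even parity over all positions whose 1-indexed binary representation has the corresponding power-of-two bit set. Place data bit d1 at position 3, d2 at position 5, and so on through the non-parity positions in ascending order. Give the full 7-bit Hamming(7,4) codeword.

1000011

Place data bits at non-power-of-two positions: b3=0, b5=0, b6=1, b7=1.
p1 = XOR of data positions {3,5,7} = 0⊕0⊕1 = 1
p2 = XOR of data positions {3,6,7} = 0⊕1⊕1 = 0
p4 = XOR of data positions {5,6,7} = 0⊕1⊕1 = 0
Codeword b1..b7 = 1000011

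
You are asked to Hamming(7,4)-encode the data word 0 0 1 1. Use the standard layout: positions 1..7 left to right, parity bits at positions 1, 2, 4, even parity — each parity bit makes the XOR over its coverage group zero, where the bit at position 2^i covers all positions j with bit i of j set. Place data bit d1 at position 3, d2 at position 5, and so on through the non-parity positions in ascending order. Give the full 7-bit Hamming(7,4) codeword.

1000011

Place data bits at non-power-of-two positions: b3=0, b5=0, b6=1, b7=1.
p1 = XOR of data positions {3,5,7} = 0⊕0⊕1 = 1
p2 = XOR of data positions {3,6,7} = 0⊕1⊕1 = 0
p4 = XOR of data positions {5,6,7} = 0⊕1⊕1 = 0
Codeword b1..b7 = 1000011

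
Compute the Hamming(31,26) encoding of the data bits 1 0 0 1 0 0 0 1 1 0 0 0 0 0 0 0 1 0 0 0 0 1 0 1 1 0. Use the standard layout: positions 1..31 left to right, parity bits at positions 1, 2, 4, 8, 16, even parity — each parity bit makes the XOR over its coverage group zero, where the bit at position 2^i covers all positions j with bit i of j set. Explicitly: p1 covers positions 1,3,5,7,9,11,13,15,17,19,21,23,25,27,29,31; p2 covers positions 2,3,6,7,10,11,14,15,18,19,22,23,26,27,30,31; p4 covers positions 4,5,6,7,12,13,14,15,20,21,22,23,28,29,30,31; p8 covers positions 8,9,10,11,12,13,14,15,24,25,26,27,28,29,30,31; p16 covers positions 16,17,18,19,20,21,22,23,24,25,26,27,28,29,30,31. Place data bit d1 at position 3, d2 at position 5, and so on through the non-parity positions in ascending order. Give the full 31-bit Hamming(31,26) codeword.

Place data bits at non-power-of-two positions: b3=1, b5=0, b6=0, b7=1, b9=0, b10=0, b11=0, b12=1, b13=1, b14=0, b15=0, b17=0, b18=0, b19=0, b20=0, b21=0, b22=1, b23=0, b24=0, b25=0, b26=0, b27=1, b28=0, b29=1, b30=1, b31=0.
p1 = XOR of data positions {3,5,7,9,11,13,15,17,19,21,23,25,27,29,31} = 1⊕0⊕1⊕0⊕0⊕1⊕0⊕0⊕0⊕0⊕0⊕0⊕1⊕1⊕0 = 1
p2 = XOR of data positions {3,6,7,10,11,14,15,18,19,22,23,26,27,30,31} = 1⊕0⊕1⊕0⊕0⊕0⊕0⊕0⊕0⊕1⊕0⊕0⊕1⊕1⊕0 = 1
p4 = XOR of data positions {5,6,7,12,13,14,15,20,21,22,23,28,29,30,31} = 0⊕0⊕1⊕1⊕1⊕0⊕0⊕0⊕0⊕1⊕0⊕0⊕1⊕1⊕0 = 0
p8 = XOR of data positions {9,10,11,12,13,14,15,24,25,26,27,28,29,30,31} = 0⊕0⊕0⊕1⊕1⊕0⊕0⊕0⊕0⊕0⊕1⊕0⊕1⊕1⊕0 = 1
p16 = XOR of data positions {17,18,19,20,21,22,23,24,25,26,27,28,29,30,31} = 0⊕0⊕0⊕0⊕0⊕1⊕0⊕0⊕0⊕0⊕1⊕0⊕1⊕1⊕0 = 0
Codeword b1..b31 = 1110001100011000000001000010110

1110001100011000000001000010110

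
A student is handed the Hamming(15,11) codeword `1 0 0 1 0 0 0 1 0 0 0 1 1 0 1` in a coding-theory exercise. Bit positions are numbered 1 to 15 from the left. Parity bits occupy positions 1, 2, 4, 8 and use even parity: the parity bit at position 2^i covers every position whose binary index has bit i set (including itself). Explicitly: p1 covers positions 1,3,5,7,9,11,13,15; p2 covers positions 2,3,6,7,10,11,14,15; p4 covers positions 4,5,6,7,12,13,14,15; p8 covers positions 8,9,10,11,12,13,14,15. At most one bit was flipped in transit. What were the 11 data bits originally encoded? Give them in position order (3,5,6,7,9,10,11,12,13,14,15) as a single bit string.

s1: b1⊕b3⊕b5⊕b7⊕b9⊕b11⊕b13⊕b15 = 1⊕0⊕0⊕0⊕0⊕0⊕1⊕1 = 1
s2: b2⊕b3⊕b6⊕b7⊕b10⊕b11⊕b14⊕b15 = 0⊕0⊕0⊕0⊕0⊕0⊕0⊕1 = 1
s4: b4⊕b5⊕b6⊕b7⊕b12⊕b13⊕b14⊕b15 = 1⊕0⊕0⊕0⊕1⊕1⊕0⊕1 = 0
s8: b8⊕b9⊕b10⊕b11⊕b12⊕b13⊕b14⊕b15 = 1⊕0⊕0⊕0⊕1⊕1⊕0⊕1 = 0
Syndrome (s8...s1) = 0011 → position 3.
Flip bit 3: corrected codeword = 101100010001101
Data bits at positions 3,5,6,7,9,10,11,12,13,14,15: 10000001101

10000001101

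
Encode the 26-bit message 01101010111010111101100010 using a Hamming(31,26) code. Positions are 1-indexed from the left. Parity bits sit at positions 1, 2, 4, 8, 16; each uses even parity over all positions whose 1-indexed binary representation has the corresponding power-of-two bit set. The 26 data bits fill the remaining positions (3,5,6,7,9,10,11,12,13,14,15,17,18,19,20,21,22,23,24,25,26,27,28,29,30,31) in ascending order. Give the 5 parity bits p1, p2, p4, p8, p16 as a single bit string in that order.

Place data bits at non-power-of-two positions: b3=0, b5=1, b6=1, b7=0, b9=1, b10=0, b11=1, b12=0, b13=1, b14=1, b15=1, b17=0, b18=1, b19=0, b20=1, b21=1, b22=1, b23=1, b24=0, b25=1, b26=1, b27=0, b28=0, b29=0, b30=1, b31=0.
p1 = XOR of data positions {3,5,7,9,11,13,15,17,19,21,23,25,27,29,31} = 0⊕1⊕0⊕1⊕1⊕1⊕1⊕0⊕0⊕1⊕1⊕1⊕0⊕0⊕0 = 0
p2 = XOR of data positions {3,6,7,10,11,14,15,18,19,22,23,26,27,30,31} = 0⊕1⊕0⊕0⊕1⊕1⊕1⊕1⊕0⊕1⊕1⊕1⊕0⊕1⊕0 = 1
p4 = XOR of data positions {5,6,7,12,13,14,15,20,21,22,23,28,29,30,31} = 1⊕1⊕0⊕0⊕1⊕1⊕1⊕1⊕1⊕1⊕1⊕0⊕0⊕1⊕0 = 0
p8 = XOR of data positions {9,10,11,12,13,14,15,24,25,26,27,28,29,30,31} = 1⊕0⊕1⊕0⊕1⊕1⊕1⊕0⊕1⊕1⊕0⊕0⊕0⊕1⊕0 = 0
p16 = XOR of data positions {17,18,19,20,21,22,23,24,25,26,27,28,29,30,31} = 0⊕1⊕0⊕1⊕1⊕1⊕1⊕0⊕1⊕1⊕0⊕0⊕0⊕1⊕0 = 0
Parity bits p1,p2,p4,p8,p16 = 01000

01000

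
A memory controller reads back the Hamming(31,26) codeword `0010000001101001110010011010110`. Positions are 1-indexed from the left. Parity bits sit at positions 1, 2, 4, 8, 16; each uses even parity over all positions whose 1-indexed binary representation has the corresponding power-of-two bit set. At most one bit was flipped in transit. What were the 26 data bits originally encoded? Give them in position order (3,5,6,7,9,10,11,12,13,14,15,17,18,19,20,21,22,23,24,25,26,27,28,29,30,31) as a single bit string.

10000110100110010011010110

s1: b1⊕b3⊕b5⊕b7⊕b9⊕b11⊕b13⊕b15⊕b17⊕b19⊕b21⊕b23⊕b25⊕b27⊕b29⊕b31 = 0⊕1⊕0⊕0⊕0⊕1⊕1⊕0⊕1⊕0⊕1⊕0⊕1⊕1⊕1⊕0 = 0
s2: b2⊕b3⊕b6⊕b7⊕b10⊕b11⊕b14⊕b15⊕b18⊕b19⊕b22⊕b23⊕b26⊕b27⊕b30⊕b31 = 0⊕1⊕0⊕0⊕1⊕1⊕0⊕0⊕1⊕0⊕0⊕0⊕0⊕1⊕1⊕0 = 0
s4: b4⊕b5⊕b6⊕b7⊕b12⊕b13⊕b14⊕b15⊕b20⊕b21⊕b22⊕b23⊕b28⊕b29⊕b30⊕b31 = 0⊕0⊕0⊕0⊕0⊕1⊕0⊕0⊕0⊕1⊕0⊕0⊕0⊕1⊕1⊕0 = 0
s8: b8⊕b9⊕b10⊕b11⊕b12⊕b13⊕b14⊕b15⊕b24⊕b25⊕b26⊕b27⊕b28⊕b29⊕b30⊕b31 = 0⊕0⊕1⊕1⊕0⊕1⊕0⊕0⊕1⊕1⊕0⊕1⊕0⊕1⊕1⊕0 = 0
s16: b16⊕b17⊕b18⊕b19⊕b20⊕b21⊕b22⊕b23⊕b24⊕b25⊕b26⊕b27⊕b28⊕b29⊕b30⊕b31 = 1⊕1⊕1⊕0⊕0⊕1⊕0⊕0⊕1⊕1⊕0⊕1⊕0⊕1⊕1⊕0 = 1
Syndrome (s16...s1) = 10000 → position 16.
Flip bit 16: corrected codeword = 0010000001101000110010011010110
Data bits at positions 3,5,6,7,9,10,11,12,13,14,15,17,18,19,20,21,22,23,24,25,26,27,28,29,30,31: 10000110100110010011010110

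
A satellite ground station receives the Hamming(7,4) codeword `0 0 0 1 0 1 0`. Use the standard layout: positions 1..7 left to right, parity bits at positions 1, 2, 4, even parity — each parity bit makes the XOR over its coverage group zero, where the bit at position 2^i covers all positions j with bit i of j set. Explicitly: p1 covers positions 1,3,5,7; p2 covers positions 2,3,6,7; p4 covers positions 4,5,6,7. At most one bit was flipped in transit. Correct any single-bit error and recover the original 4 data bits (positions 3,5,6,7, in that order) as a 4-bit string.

s1: b1⊕b3⊕b5⊕b7 = 0⊕0⊕0⊕0 = 0
s2: b2⊕b3⊕b6⊕b7 = 0⊕0⊕1⊕0 = 1
s4: b4⊕b5⊕b6⊕b7 = 1⊕0⊕1⊕0 = 0
Syndrome (s4...s1) = 010 → position 2.
Flip bit 2: corrected codeword = 0101010
Data bits at positions 3,5,6,7: 0010

0010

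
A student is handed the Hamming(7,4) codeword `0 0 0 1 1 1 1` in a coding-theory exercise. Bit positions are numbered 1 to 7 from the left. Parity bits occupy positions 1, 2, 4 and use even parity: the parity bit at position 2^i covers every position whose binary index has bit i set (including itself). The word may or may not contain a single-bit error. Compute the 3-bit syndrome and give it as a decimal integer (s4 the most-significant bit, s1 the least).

0

s1: b1⊕b3⊕b5⊕b7 = 0⊕0⊕1⊕1 = 0
s2: b2⊕b3⊕b6⊕b7 = 0⊕0⊕1⊕1 = 0
s4: b4⊕b5⊕b6⊕b7 = 1⊕1⊕1⊕1 = 0
Syndrome (s4...s1) = 000 → position 0 (no error).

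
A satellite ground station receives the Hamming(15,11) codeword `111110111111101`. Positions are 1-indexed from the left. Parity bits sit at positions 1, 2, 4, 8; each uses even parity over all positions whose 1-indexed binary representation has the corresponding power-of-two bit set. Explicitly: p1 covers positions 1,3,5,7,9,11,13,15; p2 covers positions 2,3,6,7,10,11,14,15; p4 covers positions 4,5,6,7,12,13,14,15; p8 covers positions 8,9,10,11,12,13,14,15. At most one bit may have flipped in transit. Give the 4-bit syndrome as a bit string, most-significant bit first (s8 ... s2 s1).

1000

s1: b1⊕b3⊕b5⊕b7⊕b9⊕b11⊕b13⊕b15 = 1⊕1⊕1⊕1⊕1⊕1⊕1⊕1 = 0
s2: b2⊕b3⊕b6⊕b7⊕b10⊕b11⊕b14⊕b15 = 1⊕1⊕0⊕1⊕1⊕1⊕0⊕1 = 0
s4: b4⊕b5⊕b6⊕b7⊕b12⊕b13⊕b14⊕b15 = 1⊕1⊕0⊕1⊕1⊕1⊕0⊕1 = 0
s8: b8⊕b9⊕b10⊕b11⊕b12⊕b13⊕b14⊕b15 = 1⊕1⊕1⊕1⊕1⊕1⊕0⊕1 = 1
Syndrome (s8...s1) = 1000 → position 8.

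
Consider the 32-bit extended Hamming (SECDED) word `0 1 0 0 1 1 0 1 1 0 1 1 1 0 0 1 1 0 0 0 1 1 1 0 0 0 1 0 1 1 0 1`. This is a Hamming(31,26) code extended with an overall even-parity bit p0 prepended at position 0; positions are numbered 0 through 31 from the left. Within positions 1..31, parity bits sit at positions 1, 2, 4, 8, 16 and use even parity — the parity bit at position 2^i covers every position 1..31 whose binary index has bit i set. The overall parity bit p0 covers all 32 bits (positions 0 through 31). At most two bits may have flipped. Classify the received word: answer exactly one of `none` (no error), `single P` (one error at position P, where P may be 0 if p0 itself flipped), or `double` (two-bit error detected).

s1: b1⊕b3⊕b5⊕b7⊕b9⊕b11⊕b13⊕b15⊕b17⊕b19⊕b21⊕b23⊕b25⊕b27⊕b29⊕b31 = 1⊕0⊕1⊕1⊕0⊕1⊕0⊕1⊕0⊕0⊕1⊕0⊕0⊕0⊕1⊕1 = 0
s2: b2⊕b3⊕b6⊕b7⊕b10⊕b11⊕b14⊕b15⊕b18⊕b19⊕b22⊕b23⊕b26⊕b27⊕b30⊕b31 = 0⊕0⊕0⊕1⊕1⊕1⊕0⊕1⊕0⊕0⊕1⊕0⊕1⊕0⊕0⊕1 = 1
s4: b4⊕b5⊕b6⊕b7⊕b12⊕b13⊕b14⊕b15⊕b20⊕b21⊕b22⊕b23⊕b28⊕b29⊕b30⊕b31 = 1⊕1⊕0⊕1⊕1⊕0⊕0⊕1⊕1⊕1⊕1⊕0⊕1⊕1⊕0⊕1 = 1
s8: b8⊕b9⊕b10⊕b11⊕b12⊕b13⊕b14⊕b15⊕b24⊕b25⊕b26⊕b27⊕b28⊕b29⊕b30⊕b31 = 1⊕0⊕1⊕1⊕1⊕0⊕0⊕1⊕0⊕0⊕1⊕0⊕1⊕1⊕0⊕1 = 1
s16: b16⊕b17⊕b18⊕b19⊕b20⊕b21⊕b22⊕b23⊕b24⊕b25⊕b26⊕b27⊕b28⊕b29⊕b30⊕b31 = 1⊕0⊕0⊕0⊕1⊕1⊕1⊕0⊕0⊕0⊕1⊕0⊕1⊕1⊕0⊕1 = 0
Syndrome (s16...s1) = 01110 → position 14.
Overall parity (XOR of all 32 bits, including p0): 0⊕1⊕0⊕0⊕1⊕1⊕0⊕1⊕1⊕0⊕1⊕1⊕1⊕0⊕0⊕1⊕1⊕0⊕0⊕0⊕1⊕1⊕1⊕0⊕0⊕0⊕1⊕0⊕1⊕1⊕0⊕1 = 1
Overall=1, syndrome position=14 → single-bit error at position 14.

single 14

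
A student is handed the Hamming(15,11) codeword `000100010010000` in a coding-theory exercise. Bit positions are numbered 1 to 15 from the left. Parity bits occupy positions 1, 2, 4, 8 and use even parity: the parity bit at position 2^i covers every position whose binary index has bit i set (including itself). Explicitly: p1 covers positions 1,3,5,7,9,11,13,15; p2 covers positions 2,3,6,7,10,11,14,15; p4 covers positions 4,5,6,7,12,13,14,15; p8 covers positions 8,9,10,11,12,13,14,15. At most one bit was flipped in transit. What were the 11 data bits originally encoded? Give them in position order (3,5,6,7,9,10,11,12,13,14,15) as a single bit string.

00010010000

s1: b1⊕b3⊕b5⊕b7⊕b9⊕b11⊕b13⊕b15 = 0⊕0⊕0⊕0⊕0⊕1⊕0⊕0 = 1
s2: b2⊕b3⊕b6⊕b7⊕b10⊕b11⊕b14⊕b15 = 0⊕0⊕0⊕0⊕0⊕1⊕0⊕0 = 1
s4: b4⊕b5⊕b6⊕b7⊕b12⊕b13⊕b14⊕b15 = 1⊕0⊕0⊕0⊕0⊕0⊕0⊕0 = 1
s8: b8⊕b9⊕b10⊕b11⊕b12⊕b13⊕b14⊕b15 = 1⊕0⊕0⊕1⊕0⊕0⊕0⊕0 = 0
Syndrome (s8...s1) = 0111 → position 7.
Flip bit 7: corrected codeword = 000100110010000
Data bits at positions 3,5,6,7,9,10,11,12,13,14,15: 00010010000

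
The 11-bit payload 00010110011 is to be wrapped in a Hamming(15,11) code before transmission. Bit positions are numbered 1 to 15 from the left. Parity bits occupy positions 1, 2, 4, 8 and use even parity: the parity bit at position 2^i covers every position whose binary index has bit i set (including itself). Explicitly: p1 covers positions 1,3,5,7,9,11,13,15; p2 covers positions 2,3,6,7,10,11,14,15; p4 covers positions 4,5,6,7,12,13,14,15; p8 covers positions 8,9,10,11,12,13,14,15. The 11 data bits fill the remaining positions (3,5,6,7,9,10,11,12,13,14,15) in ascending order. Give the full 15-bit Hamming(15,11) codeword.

Place data bits at non-power-of-two positions: b3=0, b5=0, b6=0, b7=1, b9=0, b10=1, b11=1, b12=0, b13=0, b14=1, b15=1.
p1 = XOR of data positions {3,5,7,9,11,13,15} = 0⊕0⊕1⊕0⊕1⊕0⊕1 = 1
p2 = XOR of data positions {3,6,7,10,11,14,15} = 0⊕0⊕1⊕1⊕1⊕1⊕1 = 1
p4 = XOR of data positions {5,6,7,12,13,14,15} = 0⊕0⊕1⊕0⊕0⊕1⊕1 = 1
p8 = XOR of data positions {9,10,11,12,13,14,15} = 0⊕1⊕1⊕0⊕0⊕1⊕1 = 0
Codeword b1..b15 = 110100100110011

110100100110011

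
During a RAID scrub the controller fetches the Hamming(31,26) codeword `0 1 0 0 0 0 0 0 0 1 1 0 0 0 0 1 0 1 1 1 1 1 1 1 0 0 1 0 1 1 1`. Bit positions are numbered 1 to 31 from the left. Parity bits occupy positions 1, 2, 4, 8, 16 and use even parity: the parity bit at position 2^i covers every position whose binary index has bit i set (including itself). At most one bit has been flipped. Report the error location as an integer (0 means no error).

13

s1: b1⊕b3⊕b5⊕b7⊕b9⊕b11⊕b13⊕b15⊕b17⊕b19⊕b21⊕b23⊕b25⊕b27⊕b29⊕b31 = 0⊕0⊕0⊕0⊕0⊕1⊕0⊕0⊕0⊕1⊕1⊕1⊕0⊕1⊕1⊕1 = 1
s2: b2⊕b3⊕b6⊕b7⊕b10⊕b11⊕b14⊕b15⊕b18⊕b19⊕b22⊕b23⊕b26⊕b27⊕b30⊕b31 = 1⊕0⊕0⊕0⊕1⊕1⊕0⊕0⊕1⊕1⊕1⊕1⊕0⊕1⊕1⊕1 = 0
s4: b4⊕b5⊕b6⊕b7⊕b12⊕b13⊕b14⊕b15⊕b20⊕b21⊕b22⊕b23⊕b28⊕b29⊕b30⊕b31 = 0⊕0⊕0⊕0⊕0⊕0⊕0⊕0⊕1⊕1⊕1⊕1⊕0⊕1⊕1⊕1 = 1
s8: b8⊕b9⊕b10⊕b11⊕b12⊕b13⊕b14⊕b15⊕b24⊕b25⊕b26⊕b27⊕b28⊕b29⊕b30⊕b31 = 0⊕0⊕1⊕1⊕0⊕0⊕0⊕0⊕1⊕0⊕0⊕1⊕0⊕1⊕1⊕1 = 1
s16: b16⊕b17⊕b18⊕b19⊕b20⊕b21⊕b22⊕b23⊕b24⊕b25⊕b26⊕b27⊕b28⊕b29⊕b30⊕b31 = 1⊕0⊕1⊕1⊕1⊕1⊕1⊕1⊕1⊕0⊕0⊕1⊕0⊕1⊕1⊕1 = 0
Syndrome (s16...s1) = 01101 → position 13.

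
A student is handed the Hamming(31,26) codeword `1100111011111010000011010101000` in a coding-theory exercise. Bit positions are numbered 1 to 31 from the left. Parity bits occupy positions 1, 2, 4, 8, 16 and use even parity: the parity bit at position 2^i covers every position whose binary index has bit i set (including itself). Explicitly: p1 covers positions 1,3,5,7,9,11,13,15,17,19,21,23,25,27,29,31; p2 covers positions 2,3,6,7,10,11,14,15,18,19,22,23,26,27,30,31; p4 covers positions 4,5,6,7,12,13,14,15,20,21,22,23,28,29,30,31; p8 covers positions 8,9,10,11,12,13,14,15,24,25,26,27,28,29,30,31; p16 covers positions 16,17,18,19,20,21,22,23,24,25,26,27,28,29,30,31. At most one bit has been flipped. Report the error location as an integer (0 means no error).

s1: b1⊕b3⊕b5⊕b7⊕b9⊕b11⊕b13⊕b15⊕b17⊕b19⊕b21⊕b23⊕b25⊕b27⊕b29⊕b31 = 1⊕0⊕1⊕1⊕1⊕1⊕1⊕1⊕0⊕0⊕1⊕0⊕0⊕0⊕0⊕0 = 0
s2: b2⊕b3⊕b6⊕b7⊕b10⊕b11⊕b14⊕b15⊕b18⊕b19⊕b22⊕b23⊕b26⊕b27⊕b30⊕b31 = 1⊕0⊕1⊕1⊕1⊕1⊕0⊕1⊕0⊕0⊕1⊕0⊕1⊕0⊕0⊕0 = 0
s4: b4⊕b5⊕b6⊕b7⊕b12⊕b13⊕b14⊕b15⊕b20⊕b21⊕b22⊕b23⊕b28⊕b29⊕b30⊕b31 = 0⊕1⊕1⊕1⊕1⊕1⊕0⊕1⊕0⊕1⊕1⊕0⊕1⊕0⊕0⊕0 = 1
s8: b8⊕b9⊕b10⊕b11⊕b12⊕b13⊕b14⊕b15⊕b24⊕b25⊕b26⊕b27⊕b28⊕b29⊕b30⊕b31 = 0⊕1⊕1⊕1⊕1⊕1⊕0⊕1⊕1⊕0⊕1⊕0⊕1⊕0⊕0⊕0 = 1
s16: b16⊕b17⊕b18⊕b19⊕b20⊕b21⊕b22⊕b23⊕b24⊕b25⊕b26⊕b27⊕b28⊕b29⊕b30⊕b31 = 0⊕0⊕0⊕0⊕0⊕1⊕1⊕0⊕1⊕0⊕1⊕0⊕1⊕0⊕0⊕0 = 1
Syndrome (s16...s1) = 11100 → position 28.

28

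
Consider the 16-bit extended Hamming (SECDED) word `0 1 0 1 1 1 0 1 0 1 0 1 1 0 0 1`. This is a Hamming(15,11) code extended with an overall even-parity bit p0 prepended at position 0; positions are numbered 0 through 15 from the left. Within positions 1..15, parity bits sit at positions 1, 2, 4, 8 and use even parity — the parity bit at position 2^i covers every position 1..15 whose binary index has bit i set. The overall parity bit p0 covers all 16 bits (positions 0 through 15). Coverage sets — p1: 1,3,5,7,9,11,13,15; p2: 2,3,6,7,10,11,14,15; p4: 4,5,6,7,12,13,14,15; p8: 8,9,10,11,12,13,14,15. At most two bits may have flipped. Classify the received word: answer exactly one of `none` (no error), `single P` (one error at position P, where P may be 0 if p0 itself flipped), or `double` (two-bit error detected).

s1: b1⊕b3⊕b5⊕b7⊕b9⊕b11⊕b13⊕b15 = 1⊕1⊕1⊕1⊕1⊕1⊕0⊕1 = 1
s2: b2⊕b3⊕b6⊕b7⊕b10⊕b11⊕b14⊕b15 = 0⊕1⊕0⊕1⊕0⊕1⊕0⊕1 = 0
s4: b4⊕b5⊕b6⊕b7⊕b12⊕b13⊕b14⊕b15 = 1⊕1⊕0⊕1⊕1⊕0⊕0⊕1 = 1
s8: b8⊕b9⊕b10⊕b11⊕b12⊕b13⊕b14⊕b15 = 0⊕1⊕0⊕1⊕1⊕0⊕0⊕1 = 0
Syndrome (s8...s1) = 0101 → position 5.
Overall parity (XOR of all 16 bits, including p0): 0⊕1⊕0⊕1⊕1⊕1⊕0⊕1⊕0⊕1⊕0⊕1⊕1⊕0⊕0⊕1 = 1
Overall=1, syndrome position=5 → single-bit error at position 5.

single 5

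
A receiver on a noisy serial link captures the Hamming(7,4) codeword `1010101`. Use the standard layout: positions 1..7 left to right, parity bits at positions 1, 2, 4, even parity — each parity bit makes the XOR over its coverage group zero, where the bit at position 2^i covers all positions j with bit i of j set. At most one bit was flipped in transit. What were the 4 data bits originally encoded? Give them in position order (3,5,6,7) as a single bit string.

s1: b1⊕b3⊕b5⊕b7 = 1⊕1⊕1⊕1 = 0
s2: b2⊕b3⊕b6⊕b7 = 0⊕1⊕0⊕1 = 0
s4: b4⊕b5⊕b6⊕b7 = 0⊕1⊕0⊕1 = 0
Syndrome (s4...s1) = 000 → position 0 (no error).
No correction needed.
Data bits at positions 3,5,6,7: 1101

1101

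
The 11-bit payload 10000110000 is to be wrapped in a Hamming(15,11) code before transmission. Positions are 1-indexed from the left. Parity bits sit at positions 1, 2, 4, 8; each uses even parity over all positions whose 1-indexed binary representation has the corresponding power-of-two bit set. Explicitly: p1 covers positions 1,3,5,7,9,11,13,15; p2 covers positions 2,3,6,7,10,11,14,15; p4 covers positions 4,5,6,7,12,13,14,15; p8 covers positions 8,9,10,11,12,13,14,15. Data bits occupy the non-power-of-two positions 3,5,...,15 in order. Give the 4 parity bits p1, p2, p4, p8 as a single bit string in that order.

0100

Place data bits at non-power-of-two positions: b3=1, b5=0, b6=0, b7=0, b9=0, b10=1, b11=1, b12=0, b13=0, b14=0, b15=0.
p1 = XOR of data positions {3,5,7,9,11,13,15} = 1⊕0⊕0⊕0⊕1⊕0⊕0 = 0
p2 = XOR of data positions {3,6,7,10,11,14,15} = 1⊕0⊕0⊕1⊕1⊕0⊕0 = 1
p4 = XOR of data positions {5,6,7,12,13,14,15} = 0⊕0⊕0⊕0⊕0⊕0⊕0 = 0
p8 = XOR of data positions {9,10,11,12,13,14,15} = 0⊕1⊕1⊕0⊕0⊕0⊕0 = 0
Parity bits p1,p2,p4,p8 = 0100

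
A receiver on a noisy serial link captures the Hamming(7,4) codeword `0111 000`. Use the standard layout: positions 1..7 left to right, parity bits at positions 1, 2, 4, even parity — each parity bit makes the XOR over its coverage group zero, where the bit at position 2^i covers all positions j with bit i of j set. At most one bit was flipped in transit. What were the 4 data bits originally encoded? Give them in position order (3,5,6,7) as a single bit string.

1100

s1: b1⊕b3⊕b5⊕b7 = 0⊕1⊕0⊕0 = 1
s2: b2⊕b3⊕b6⊕b7 = 1⊕1⊕0⊕0 = 0
s4: b4⊕b5⊕b6⊕b7 = 1⊕0⊕0⊕0 = 1
Syndrome (s4...s1) = 101 → position 5.
Flip bit 5: corrected codeword = 0111100
Data bits at positions 3,5,6,7: 1100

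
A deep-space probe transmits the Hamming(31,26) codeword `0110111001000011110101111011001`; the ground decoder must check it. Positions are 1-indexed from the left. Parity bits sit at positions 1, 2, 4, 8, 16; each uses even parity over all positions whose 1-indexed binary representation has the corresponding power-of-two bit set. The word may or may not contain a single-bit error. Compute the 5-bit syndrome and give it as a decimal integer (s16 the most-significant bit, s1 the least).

31

s1: b1⊕b3⊕b5⊕b7⊕b9⊕b11⊕b13⊕b15⊕b17⊕b19⊕b21⊕b23⊕b25⊕b27⊕b29⊕b31 = 0⊕1⊕1⊕1⊕0⊕0⊕0⊕1⊕1⊕0⊕0⊕1⊕1⊕1⊕0⊕1 = 1
s2: b2⊕b3⊕b6⊕b7⊕b10⊕b11⊕b14⊕b15⊕b18⊕b19⊕b22⊕b23⊕b26⊕b27⊕b30⊕b31 = 1⊕1⊕1⊕1⊕1⊕0⊕0⊕1⊕1⊕0⊕1⊕1⊕0⊕1⊕0⊕1 = 1
s4: b4⊕b5⊕b6⊕b7⊕b12⊕b13⊕b14⊕b15⊕b20⊕b21⊕b22⊕b23⊕b28⊕b29⊕b30⊕b31 = 0⊕1⊕1⊕1⊕0⊕0⊕0⊕1⊕1⊕0⊕1⊕1⊕1⊕0⊕0⊕1 = 1
s8: b8⊕b9⊕b10⊕b11⊕b12⊕b13⊕b14⊕b15⊕b24⊕b25⊕b26⊕b27⊕b28⊕b29⊕b30⊕b31 = 0⊕0⊕1⊕0⊕0⊕0⊕0⊕1⊕1⊕1⊕0⊕1⊕1⊕0⊕0⊕1 = 1
s16: b16⊕b17⊕b18⊕b19⊕b20⊕b21⊕b22⊕b23⊕b24⊕b25⊕b26⊕b27⊕b28⊕b29⊕b30⊕b31 = 1⊕1⊕1⊕0⊕1⊕0⊕1⊕1⊕1⊕1⊕0⊕1⊕1⊕0⊕0⊕1 = 1
Syndrome (s16...s1) = 11111 → position 31.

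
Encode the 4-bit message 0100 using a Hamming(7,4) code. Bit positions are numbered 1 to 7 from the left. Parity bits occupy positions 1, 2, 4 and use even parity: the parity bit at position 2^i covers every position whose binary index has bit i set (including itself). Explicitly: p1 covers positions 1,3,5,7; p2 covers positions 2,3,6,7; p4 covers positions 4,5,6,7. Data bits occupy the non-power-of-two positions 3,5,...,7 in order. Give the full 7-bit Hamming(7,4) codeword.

1001100

Place data bits at non-power-of-two positions: b3=0, b5=1, b6=0, b7=0.
p1 = XOR of data positions {3,5,7} = 0⊕1⊕0 = 1
p2 = XOR of data positions {3,6,7} = 0⊕0⊕0 = 0
p4 = XOR of data positions {5,6,7} = 1⊕0⊕0 = 1
Codeword b1..b7 = 1001100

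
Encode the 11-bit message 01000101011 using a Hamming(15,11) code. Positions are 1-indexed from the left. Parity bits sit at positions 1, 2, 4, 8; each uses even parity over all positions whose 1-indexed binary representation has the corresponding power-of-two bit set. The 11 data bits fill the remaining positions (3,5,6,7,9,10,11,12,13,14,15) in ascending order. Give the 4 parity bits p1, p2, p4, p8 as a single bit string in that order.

Place data bits at non-power-of-two positions: b3=0, b5=1, b6=0, b7=0, b9=0, b10=1, b11=0, b12=1, b13=0, b14=1, b15=1.
p1 = XOR of data positions {3,5,7,9,11,13,15} = 0⊕1⊕0⊕0⊕0⊕0⊕1 = 0
p2 = XOR of data positions {3,6,7,10,11,14,15} = 0⊕0⊕0⊕1⊕0⊕1⊕1 = 1
p4 = XOR of data positions {5,6,7,12,13,14,15} = 1⊕0⊕0⊕1⊕0⊕1⊕1 = 0
p8 = XOR of data positions {9,10,11,12,13,14,15} = 0⊕1⊕0⊕1⊕0⊕1⊕1 = 0
Parity bits p1,p2,p4,p8 = 0100

0100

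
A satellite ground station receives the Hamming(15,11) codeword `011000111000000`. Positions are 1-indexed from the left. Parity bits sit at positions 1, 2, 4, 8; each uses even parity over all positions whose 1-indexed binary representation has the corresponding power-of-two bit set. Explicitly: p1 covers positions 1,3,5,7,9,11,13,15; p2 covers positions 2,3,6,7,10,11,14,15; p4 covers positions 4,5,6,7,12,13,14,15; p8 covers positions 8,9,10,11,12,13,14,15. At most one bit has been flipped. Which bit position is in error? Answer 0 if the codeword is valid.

7

s1: b1⊕b3⊕b5⊕b7⊕b9⊕b11⊕b13⊕b15 = 0⊕1⊕0⊕1⊕1⊕0⊕0⊕0 = 1
s2: b2⊕b3⊕b6⊕b7⊕b10⊕b11⊕b14⊕b15 = 1⊕1⊕0⊕1⊕0⊕0⊕0⊕0 = 1
s4: b4⊕b5⊕b6⊕b7⊕b12⊕b13⊕b14⊕b15 = 0⊕0⊕0⊕1⊕0⊕0⊕0⊕0 = 1
s8: b8⊕b9⊕b10⊕b11⊕b12⊕b13⊕b14⊕b15 = 1⊕1⊕0⊕0⊕0⊕0⊕0⊕0 = 0
Syndrome (s8...s1) = 0111 → position 7.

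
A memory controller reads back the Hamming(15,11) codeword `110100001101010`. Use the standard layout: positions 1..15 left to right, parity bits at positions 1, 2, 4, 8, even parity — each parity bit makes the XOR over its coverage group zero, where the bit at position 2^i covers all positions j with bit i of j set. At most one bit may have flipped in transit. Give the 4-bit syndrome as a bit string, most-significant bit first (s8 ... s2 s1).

0110

s1: b1⊕b3⊕b5⊕b7⊕b9⊕b11⊕b13⊕b15 = 1⊕0⊕0⊕0⊕1⊕0⊕0⊕0 = 0
s2: b2⊕b3⊕b6⊕b7⊕b10⊕b11⊕b14⊕b15 = 1⊕0⊕0⊕0⊕1⊕0⊕1⊕0 = 1
s4: b4⊕b5⊕b6⊕b7⊕b12⊕b13⊕b14⊕b15 = 1⊕0⊕0⊕0⊕1⊕0⊕1⊕0 = 1
s8: b8⊕b9⊕b10⊕b11⊕b12⊕b13⊕b14⊕b15 = 0⊕1⊕1⊕0⊕1⊕0⊕1⊕0 = 0
Syndrome (s8...s1) = 0110 → position 6.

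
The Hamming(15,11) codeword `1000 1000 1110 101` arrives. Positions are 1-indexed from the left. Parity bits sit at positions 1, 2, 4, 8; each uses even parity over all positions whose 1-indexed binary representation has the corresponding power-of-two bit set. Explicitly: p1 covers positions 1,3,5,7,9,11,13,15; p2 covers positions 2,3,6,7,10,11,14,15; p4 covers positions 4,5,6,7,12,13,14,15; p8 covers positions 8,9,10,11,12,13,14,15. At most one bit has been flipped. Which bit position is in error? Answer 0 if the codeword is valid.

s1: b1⊕b3⊕b5⊕b7⊕b9⊕b11⊕b13⊕b15 = 1⊕0⊕1⊕0⊕1⊕1⊕1⊕1 = 0
s2: b2⊕b3⊕b6⊕b7⊕b10⊕b11⊕b14⊕b15 = 0⊕0⊕0⊕0⊕1⊕1⊕0⊕1 = 1
s4: b4⊕b5⊕b6⊕b7⊕b12⊕b13⊕b14⊕b15 = 0⊕1⊕0⊕0⊕0⊕1⊕0⊕1 = 1
s8: b8⊕b9⊕b10⊕b11⊕b12⊕b13⊕b14⊕b15 = 0⊕1⊕1⊕1⊕0⊕1⊕0⊕1 = 1
Syndrome (s8...s1) = 1110 → position 14.

14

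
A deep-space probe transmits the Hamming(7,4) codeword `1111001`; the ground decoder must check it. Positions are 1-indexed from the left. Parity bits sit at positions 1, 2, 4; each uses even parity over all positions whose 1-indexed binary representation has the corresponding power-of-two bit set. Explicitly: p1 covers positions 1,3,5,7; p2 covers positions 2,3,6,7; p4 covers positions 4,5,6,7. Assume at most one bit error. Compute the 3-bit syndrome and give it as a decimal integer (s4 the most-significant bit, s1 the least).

3

s1: b1⊕b3⊕b5⊕b7 = 1⊕1⊕0⊕1 = 1
s2: b2⊕b3⊕b6⊕b7 = 1⊕1⊕0⊕1 = 1
s4: b4⊕b5⊕b6⊕b7 = 1⊕0⊕0⊕1 = 0
Syndrome (s4...s1) = 011 → position 3.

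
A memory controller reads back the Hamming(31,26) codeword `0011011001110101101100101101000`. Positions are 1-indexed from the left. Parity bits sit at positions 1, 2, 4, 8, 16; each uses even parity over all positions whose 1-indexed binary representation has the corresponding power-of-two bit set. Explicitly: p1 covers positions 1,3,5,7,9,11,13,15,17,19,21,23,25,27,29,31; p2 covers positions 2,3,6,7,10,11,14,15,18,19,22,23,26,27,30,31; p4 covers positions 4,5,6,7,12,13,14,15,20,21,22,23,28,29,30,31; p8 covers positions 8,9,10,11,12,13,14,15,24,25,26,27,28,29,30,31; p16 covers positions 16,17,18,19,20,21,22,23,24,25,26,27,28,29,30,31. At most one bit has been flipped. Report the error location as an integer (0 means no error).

s1: b1⊕b3⊕b5⊕b7⊕b9⊕b11⊕b13⊕b15⊕b17⊕b19⊕b21⊕b23⊕b25⊕b27⊕b29⊕b31 = 0⊕1⊕0⊕1⊕0⊕1⊕0⊕0⊕1⊕1⊕0⊕1⊕1⊕0⊕0⊕0 = 1
s2: b2⊕b3⊕b6⊕b7⊕b10⊕b11⊕b14⊕b15⊕b18⊕b19⊕b22⊕b23⊕b26⊕b27⊕b30⊕b31 = 0⊕1⊕1⊕1⊕1⊕1⊕1⊕0⊕0⊕1⊕0⊕1⊕1⊕0⊕0⊕0 = 1
s4: b4⊕b5⊕b6⊕b7⊕b12⊕b13⊕b14⊕b15⊕b20⊕b21⊕b22⊕b23⊕b28⊕b29⊕b30⊕b31 = 1⊕0⊕1⊕1⊕1⊕0⊕1⊕0⊕1⊕0⊕0⊕1⊕1⊕0⊕0⊕0 = 0
s8: b8⊕b9⊕b10⊕b11⊕b12⊕b13⊕b14⊕b15⊕b24⊕b25⊕b26⊕b27⊕b28⊕b29⊕b30⊕b31 = 0⊕0⊕1⊕1⊕1⊕0⊕1⊕0⊕0⊕1⊕1⊕0⊕1⊕0⊕0⊕0 = 1
s16: b16⊕b17⊕b18⊕b19⊕b20⊕b21⊕b22⊕b23⊕b24⊕b25⊕b26⊕b27⊕b28⊕b29⊕b30⊕b31 = 1⊕1⊕0⊕1⊕1⊕0⊕0⊕1⊕0⊕1⊕1⊕0⊕1⊕0⊕0⊕0 = 0
Syndrome (s16...s1) = 01011 → position 11.

11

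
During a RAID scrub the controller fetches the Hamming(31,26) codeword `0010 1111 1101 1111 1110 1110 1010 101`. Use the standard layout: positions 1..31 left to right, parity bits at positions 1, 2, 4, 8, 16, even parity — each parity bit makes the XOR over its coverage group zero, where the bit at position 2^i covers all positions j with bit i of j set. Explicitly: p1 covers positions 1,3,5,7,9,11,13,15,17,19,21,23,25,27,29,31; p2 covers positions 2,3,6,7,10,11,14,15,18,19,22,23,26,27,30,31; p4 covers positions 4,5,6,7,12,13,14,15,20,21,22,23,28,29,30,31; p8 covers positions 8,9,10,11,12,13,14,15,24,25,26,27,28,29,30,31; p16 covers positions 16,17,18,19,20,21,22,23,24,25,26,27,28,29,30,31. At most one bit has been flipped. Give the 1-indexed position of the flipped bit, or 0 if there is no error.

s1: b1⊕b3⊕b5⊕b7⊕b9⊕b11⊕b13⊕b15⊕b17⊕b19⊕b21⊕b23⊕b25⊕b27⊕b29⊕b31 = 0⊕1⊕1⊕1⊕1⊕0⊕1⊕1⊕1⊕1⊕1⊕1⊕1⊕1⊕1⊕1 = 0
s2: b2⊕b3⊕b6⊕b7⊕b10⊕b11⊕b14⊕b15⊕b18⊕b19⊕b22⊕b23⊕b26⊕b27⊕b30⊕b31 = 0⊕1⊕1⊕1⊕1⊕0⊕1⊕1⊕1⊕1⊕1⊕1⊕0⊕1⊕0⊕1 = 0
s4: b4⊕b5⊕b6⊕b7⊕b12⊕b13⊕b14⊕b15⊕b20⊕b21⊕b22⊕b23⊕b28⊕b29⊕b30⊕b31 = 0⊕1⊕1⊕1⊕1⊕1⊕1⊕1⊕0⊕1⊕1⊕1⊕0⊕1⊕0⊕1 = 0
s8: b8⊕b9⊕b10⊕b11⊕b12⊕b13⊕b14⊕b15⊕b24⊕b25⊕b26⊕b27⊕b28⊕b29⊕b30⊕b31 = 1⊕1⊕1⊕0⊕1⊕1⊕1⊕1⊕0⊕1⊕0⊕1⊕0⊕1⊕0⊕1 = 1
s16: b16⊕b17⊕b18⊕b19⊕b20⊕b21⊕b22⊕b23⊕b24⊕b25⊕b26⊕b27⊕b28⊕b29⊕b30⊕b31 = 1⊕1⊕1⊕1⊕0⊕1⊕1⊕1⊕0⊕1⊕0⊕1⊕0⊕1⊕0⊕1 = 1
Syndrome (s16...s1) = 11000 → position 24.

24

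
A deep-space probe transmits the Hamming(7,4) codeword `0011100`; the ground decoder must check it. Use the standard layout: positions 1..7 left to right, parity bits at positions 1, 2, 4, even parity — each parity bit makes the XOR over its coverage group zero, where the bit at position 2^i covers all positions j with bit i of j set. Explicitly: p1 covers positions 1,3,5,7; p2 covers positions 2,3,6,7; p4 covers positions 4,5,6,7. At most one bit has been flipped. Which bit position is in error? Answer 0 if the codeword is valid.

s1: b1⊕b3⊕b5⊕b7 = 0⊕1⊕1⊕0 = 0
s2: b2⊕b3⊕b6⊕b7 = 0⊕1⊕0⊕0 = 1
s4: b4⊕b5⊕b6⊕b7 = 1⊕1⊕0⊕0 = 0
Syndrome (s4...s1) = 010 → position 2.

2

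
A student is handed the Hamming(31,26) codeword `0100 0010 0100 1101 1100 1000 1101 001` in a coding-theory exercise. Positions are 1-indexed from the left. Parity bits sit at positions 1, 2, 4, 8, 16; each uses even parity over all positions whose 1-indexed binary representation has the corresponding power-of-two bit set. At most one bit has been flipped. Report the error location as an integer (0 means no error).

10

s1: b1⊕b3⊕b5⊕b7⊕b9⊕b11⊕b13⊕b15⊕b17⊕b19⊕b21⊕b23⊕b25⊕b27⊕b29⊕b31 = 0⊕0⊕0⊕1⊕0⊕0⊕1⊕0⊕1⊕0⊕1⊕0⊕1⊕0⊕0⊕1 = 0
s2: b2⊕b3⊕b6⊕b7⊕b10⊕b11⊕b14⊕b15⊕b18⊕b19⊕b22⊕b23⊕b26⊕b27⊕b30⊕b31 = 1⊕0⊕0⊕1⊕1⊕0⊕1⊕0⊕1⊕0⊕0⊕0⊕1⊕0⊕0⊕1 = 1
s4: b4⊕b5⊕b6⊕b7⊕b12⊕b13⊕b14⊕b15⊕b20⊕b21⊕b22⊕b23⊕b28⊕b29⊕b30⊕b31 = 0⊕0⊕0⊕1⊕0⊕1⊕1⊕0⊕0⊕1⊕0⊕0⊕1⊕0⊕0⊕1 = 0
s8: b8⊕b9⊕b10⊕b11⊕b12⊕b13⊕b14⊕b15⊕b24⊕b25⊕b26⊕b27⊕b28⊕b29⊕b30⊕b31 = 0⊕0⊕1⊕0⊕0⊕1⊕1⊕0⊕0⊕1⊕1⊕0⊕1⊕0⊕0⊕1 = 1
s16: b16⊕b17⊕b18⊕b19⊕b20⊕b21⊕b22⊕b23⊕b24⊕b25⊕b26⊕b27⊕b28⊕b29⊕b30⊕b31 = 1⊕1⊕1⊕0⊕0⊕1⊕0⊕0⊕0⊕1⊕1⊕0⊕1⊕0⊕0⊕1 = 0
Syndrome (s16...s1) = 01010 → position 10.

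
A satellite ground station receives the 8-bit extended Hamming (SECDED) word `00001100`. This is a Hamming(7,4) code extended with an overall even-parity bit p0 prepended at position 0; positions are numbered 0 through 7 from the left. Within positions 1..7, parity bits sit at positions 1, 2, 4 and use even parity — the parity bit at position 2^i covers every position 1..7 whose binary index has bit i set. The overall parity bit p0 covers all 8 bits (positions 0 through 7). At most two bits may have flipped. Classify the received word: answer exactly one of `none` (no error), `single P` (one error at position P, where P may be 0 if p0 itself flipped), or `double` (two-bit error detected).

s1: b1⊕b3⊕b5⊕b7 = 0⊕0⊕1⊕0 = 1
s2: b2⊕b3⊕b6⊕b7 = 0⊕0⊕0⊕0 = 0
s4: b4⊕b5⊕b6⊕b7 = 1⊕1⊕0⊕0 = 0
Syndrome (s4...s1) = 001 → position 1.
Overall parity (XOR of all 8 bits, including p0): 0⊕0⊕0⊕0⊕1⊕1⊕0⊕0 = 0
Overall=0, syndrome position=1 → double-bit error detected (uncorrectable).

double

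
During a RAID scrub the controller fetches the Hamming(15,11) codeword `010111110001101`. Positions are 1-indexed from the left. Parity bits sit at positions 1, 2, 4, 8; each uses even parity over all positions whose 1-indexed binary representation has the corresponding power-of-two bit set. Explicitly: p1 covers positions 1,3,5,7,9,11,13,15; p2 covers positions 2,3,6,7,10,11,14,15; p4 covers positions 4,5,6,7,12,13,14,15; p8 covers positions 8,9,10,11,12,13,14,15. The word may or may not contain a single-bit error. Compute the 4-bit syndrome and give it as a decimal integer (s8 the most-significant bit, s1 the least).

s1: b1⊕b3⊕b5⊕b7⊕b9⊕b11⊕b13⊕b15 = 0⊕0⊕1⊕1⊕0⊕0⊕1⊕1 = 0
s2: b2⊕b3⊕b6⊕b7⊕b10⊕b11⊕b14⊕b15 = 1⊕0⊕1⊕1⊕0⊕0⊕0⊕1 = 0
s4: b4⊕b5⊕b6⊕b7⊕b12⊕b13⊕b14⊕b15 = 1⊕1⊕1⊕1⊕1⊕1⊕0⊕1 = 1
s8: b8⊕b9⊕b10⊕b11⊕b12⊕b13⊕b14⊕b15 = 1⊕0⊕0⊕0⊕1⊕1⊕0⊕1 = 0
Syndrome (s8...s1) = 0100 → position 4.

4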